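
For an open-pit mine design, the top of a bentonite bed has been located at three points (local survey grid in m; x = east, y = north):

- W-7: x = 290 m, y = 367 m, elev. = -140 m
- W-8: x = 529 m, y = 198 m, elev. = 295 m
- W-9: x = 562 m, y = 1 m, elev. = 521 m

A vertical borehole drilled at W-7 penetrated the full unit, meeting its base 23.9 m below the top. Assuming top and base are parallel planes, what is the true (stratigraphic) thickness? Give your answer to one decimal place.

Two edge vectors: W-7→W-8 = (239, -169, 435), W-7→W-9 = (272, -366, 661).
Normal n = (W-7→W-8) × (W-7→W-9) = (47501, -39659, -41506).
So ∂z/∂x = −n_x/n_z = 1.14444 and ∂z/∂y = −n_y/n_z = −0.95550.
|∇z| = √(a²+b²) = 1.49088, so dip δ = arctan(1.49088) = 56.15°.
True thickness = vertical thickness × cos δ = 23.9 × cos 56.15° = 13.3 m.

13.3 m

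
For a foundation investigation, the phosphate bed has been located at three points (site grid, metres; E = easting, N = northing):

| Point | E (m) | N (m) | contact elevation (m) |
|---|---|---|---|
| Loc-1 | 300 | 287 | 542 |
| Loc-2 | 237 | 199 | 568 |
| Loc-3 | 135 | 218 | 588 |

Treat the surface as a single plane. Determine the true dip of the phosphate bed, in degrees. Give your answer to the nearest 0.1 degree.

14.6°

Two edge vectors: Loc-1→Loc-2 = (-63, -88, 26), Loc-1→Loc-3 = (-165, -69, 46).
Normal n = (Loc-1→Loc-2) × (Loc-1→Loc-3) = (-2254, -1392, -10173).
So ∂z/∂E = −n_x/n_z = −0.22157 and ∂z/∂N = −n_y/n_z = −0.13683.
Gradient magnitude |∇z| = √(a² + b²) = √(0.04909 + 0.01872) = 0.26041.
True dip = arctan(0.26041) = 14.6°, dipping toward ENE (azimuth ≈ 058°).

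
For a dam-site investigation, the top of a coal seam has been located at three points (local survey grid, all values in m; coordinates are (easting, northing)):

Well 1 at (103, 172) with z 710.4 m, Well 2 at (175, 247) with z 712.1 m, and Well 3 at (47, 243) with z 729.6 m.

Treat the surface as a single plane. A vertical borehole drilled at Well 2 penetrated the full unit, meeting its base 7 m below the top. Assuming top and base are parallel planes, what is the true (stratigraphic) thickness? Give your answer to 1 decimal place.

6.8 m

Two edge vectors: Well 1→Well 2 = (72, 75, 1.7), Well 1→Well 3 = (-56, 71, 19.2).
Normal n = (Well 1→Well 2) × (Well 1→Well 3) = (1319.3, -1477.6, 9312).
So ∂z/∂E = −n_x/n_z = −0.14168 and ∂z/∂N = −n_y/n_z = 0.15868.
|∇z| = √(a²+b²) = 0.21272, so dip δ = arctan(0.21272) = 12.01°.
True thickness = vertical thickness × cos δ = 7 × cos 12.01° = 6.8 m.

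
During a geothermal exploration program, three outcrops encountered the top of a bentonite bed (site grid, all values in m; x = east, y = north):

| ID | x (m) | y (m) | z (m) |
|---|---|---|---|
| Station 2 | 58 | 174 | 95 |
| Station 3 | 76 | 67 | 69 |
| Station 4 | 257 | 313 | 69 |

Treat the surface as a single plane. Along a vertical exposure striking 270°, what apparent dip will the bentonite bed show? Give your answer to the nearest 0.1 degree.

15.0°

Two edge vectors: Station 2→Station 3 = (18, -107, -26), Station 2→Station 4 = (199, 139, -26).
Normal n = (Station 2→Station 3) × (Station 2→Station 4) = (6396, -4706, 23795).
So ∂z/∂x = −n_x/n_z = −0.26880 and ∂z/∂y = −n_y/n_z = 0.19777.
Unit vector along 270° is (sin 270°, cos 270°) = (-1.0000, -0.0000).
Slope in that direction = a·(-1.0000) + b·(-0.0000) = 0.26880.
Apparent dip = arctan|0.26880| = 15.0° (true dip is 18.5°, so apparent ≤ true as expected).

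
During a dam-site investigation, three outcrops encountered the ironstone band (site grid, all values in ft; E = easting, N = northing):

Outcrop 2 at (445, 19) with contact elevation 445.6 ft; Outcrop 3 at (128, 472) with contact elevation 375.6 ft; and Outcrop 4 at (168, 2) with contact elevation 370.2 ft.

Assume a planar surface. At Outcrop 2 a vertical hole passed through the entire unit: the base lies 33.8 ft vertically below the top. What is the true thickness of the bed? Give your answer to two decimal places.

Let the plane be z = a·E + b·N + c.
Outcrop 3−Outcrop 2: −317a + 453b = −70;  Outcrop 4−Outcrop 2: −277a − 17b = −75.4.
Solving gives a = 0.27009, b = 0.03448.
|∇z| = √(a²+b²) = 0.27228, so dip δ = arctan(0.27228) = 15.23°.
True thickness = vertical thickness × cos δ = 33.8 × cos 15.23° = 32.61 ft.

32.61 ft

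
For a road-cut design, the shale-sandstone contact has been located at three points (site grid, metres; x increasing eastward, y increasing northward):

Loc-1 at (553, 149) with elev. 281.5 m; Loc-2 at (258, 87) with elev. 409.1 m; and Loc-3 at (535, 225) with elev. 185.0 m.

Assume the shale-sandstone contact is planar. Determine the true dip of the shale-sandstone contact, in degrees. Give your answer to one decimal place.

52.8°

Two edge vectors: Loc-1→Loc-2 = (-295, -62, 127.6), Loc-1→Loc-3 = (-18, 76, -96.5).
Normal n = (Loc-1→Loc-2) × (Loc-1→Loc-3) = (-3714.6, -30764.3, -23536).
So ∂z/∂x = −n_x/n_z = −0.15783 and ∂z/∂y = −n_y/n_z = −1.30712.
Gradient magnitude |∇z| = √(a² + b²) = √(0.02491 + 1.70855) = 1.31661.
True dip = arctan(1.31661) = 52.8°, dipping toward N (azimuth ≈ 007°).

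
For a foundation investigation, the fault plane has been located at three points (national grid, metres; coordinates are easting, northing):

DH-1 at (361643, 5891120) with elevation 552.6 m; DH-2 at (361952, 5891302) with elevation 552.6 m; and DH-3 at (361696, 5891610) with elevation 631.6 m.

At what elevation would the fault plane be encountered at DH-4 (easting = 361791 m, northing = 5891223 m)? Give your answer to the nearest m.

Let the plane be z = a·easting + b·northing + c.
DH-2−DH-1: 309a + 182b = 0;  DH-3−DH-1: 53a + 490b = 79.
Solving gives a = −0.10142208, b = 0.17219463.
Then c = 552.6 − a·361643 − b·5891120 = −977188.06.
At (361791, 5891223): z = −36693.6 + 1014437.0 − 977188.06 = 555.3 m.

555 m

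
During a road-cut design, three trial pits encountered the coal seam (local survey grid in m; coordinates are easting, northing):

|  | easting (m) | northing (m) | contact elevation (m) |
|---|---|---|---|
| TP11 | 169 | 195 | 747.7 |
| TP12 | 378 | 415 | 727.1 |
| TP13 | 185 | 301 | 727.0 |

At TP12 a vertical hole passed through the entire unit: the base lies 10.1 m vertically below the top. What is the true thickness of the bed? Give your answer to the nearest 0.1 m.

9.8 m

Let the plane be z = a·easting + b·northing + c.
TP12−TP11: 209a + 220b = −20.6;  TP13−TP11: 16a + 106b = −20.7.
Solving gives a = 0.12721, b = −0.21448.
|∇z| = √(a²+b²) = 0.24937, so dip δ = arctan(0.24937) = 14.00°.
True thickness = vertical thickness × cos δ = 10.1 × cos 14.00° = 9.8 m.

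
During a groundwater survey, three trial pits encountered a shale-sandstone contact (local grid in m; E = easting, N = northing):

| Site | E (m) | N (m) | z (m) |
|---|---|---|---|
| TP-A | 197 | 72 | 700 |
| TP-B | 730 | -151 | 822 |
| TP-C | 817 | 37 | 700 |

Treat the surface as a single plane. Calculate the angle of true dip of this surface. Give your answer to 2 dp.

Let the plane be z = a·E + b·N + c.
TP-B−TP-A: 533a − 223b = 122;  TP-C−TP-A: 620a − 35b = 0.
Solving gives a = −0.03570, b = −0.63242.
Gradient magnitude |∇z| = √(a² + b²) = √(0.00127 + 0.39995) = 0.63342.
True dip = arctan(0.63342) = 32.35°, dipping toward N (azimuth ≈ 003°).

32.35°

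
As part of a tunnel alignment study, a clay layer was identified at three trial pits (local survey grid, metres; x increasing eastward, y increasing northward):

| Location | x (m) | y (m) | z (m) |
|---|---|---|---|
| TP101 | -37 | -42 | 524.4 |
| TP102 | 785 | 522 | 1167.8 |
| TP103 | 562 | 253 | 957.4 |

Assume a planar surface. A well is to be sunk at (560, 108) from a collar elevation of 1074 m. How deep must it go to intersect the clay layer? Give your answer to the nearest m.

Two edge vectors: TP101→TP102 = (822, 564, 643.4), TP101→TP103 = (599, 295, 433).
Normal n = (TP101→TP102) × (TP101→TP103) = (54409, 29470.6, -95346).
So ∂z/∂x = −n_x/n_z = 0.57065 and ∂z/∂y = −n_y/n_z = 0.30909.
Intercept c from TP101: 524.4 + 21.11 + 12.98 = 558.50.
At (560, 108): z_contact = 319.6 + 33.4 + 558.50 = 911.4 m.
Depth below ground = 1074 − 911.4 = 163 m.

163 m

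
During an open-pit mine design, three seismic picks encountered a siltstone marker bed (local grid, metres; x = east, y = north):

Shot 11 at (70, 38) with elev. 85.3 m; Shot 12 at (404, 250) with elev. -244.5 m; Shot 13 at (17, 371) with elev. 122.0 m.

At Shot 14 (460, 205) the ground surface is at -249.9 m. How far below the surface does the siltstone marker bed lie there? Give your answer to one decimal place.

46.5 m

Two edge vectors: Shot 11→Shot 12 = (334, 212, -329.8), Shot 11→Shot 13 = (-53, 333, 36.7).
Normal n = (Shot 11→Shot 12) × (Shot 11→Shot 13) = (117603.8, 5221.6, 122458).
So ∂z/∂x = −n_x/n_z = −0.96036 and ∂z/∂y = −n_y/n_z = −0.04264.
Intercept c from Shot 11: 85.3 + 67.23 + 1.62 = 154.15.
At (460, 205): z_contact = −441.77 − 8.74 + 154.15 = -296.36 m.
Depth below ground = -249.9 − (-296.36) = 46.5 m.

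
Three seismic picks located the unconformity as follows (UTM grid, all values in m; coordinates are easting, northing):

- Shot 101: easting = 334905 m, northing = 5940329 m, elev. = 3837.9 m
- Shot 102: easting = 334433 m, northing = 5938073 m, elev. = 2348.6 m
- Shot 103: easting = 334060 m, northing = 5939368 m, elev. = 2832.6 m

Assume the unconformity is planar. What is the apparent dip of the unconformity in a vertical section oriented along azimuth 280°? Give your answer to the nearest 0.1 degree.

Two edge vectors: Shot 101→Shot 102 = (-472, -2256, -1489.3), Shot 101→Shot 103 = (-845, -961, -1005.3).
Normal n = (Shot 101→Shot 102) × (Shot 101→Shot 103) = (836739.5, 783956.9, -1452728).
So ∂z/∂easting = −n_x/n_z = 0.57598 and ∂z/∂northing = −n_y/n_z = 0.53964.
Unit vector along 280° is (sin 280°, cos 280°) = (-0.9848, 0.1736).
Slope in that direction = a·(-0.9848) + b·(0.1736) = −0.47352.
Apparent dip = arctan|0.47352| = 25.3° (true dip is 38.3°, so apparent ≤ true as expected).

25.3°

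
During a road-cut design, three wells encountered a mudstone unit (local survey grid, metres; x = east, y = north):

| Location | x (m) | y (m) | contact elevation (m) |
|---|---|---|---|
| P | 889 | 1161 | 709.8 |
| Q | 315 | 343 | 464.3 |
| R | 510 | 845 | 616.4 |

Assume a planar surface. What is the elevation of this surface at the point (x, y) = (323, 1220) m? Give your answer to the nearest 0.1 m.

Let the plane be z = a·x + b·y + c.
Q−P: −574a − 818b = −245.5;  R−P: −379a − 316b = −93.4.
Solving gives a = −0.009148, b = 0.306542.
Then c = 709.8 − a·889 − b·1161 = 362.04.
At (323, 1220): z = −3.0 + 374.0 + 362.04 = 733.1 m.

733.1 m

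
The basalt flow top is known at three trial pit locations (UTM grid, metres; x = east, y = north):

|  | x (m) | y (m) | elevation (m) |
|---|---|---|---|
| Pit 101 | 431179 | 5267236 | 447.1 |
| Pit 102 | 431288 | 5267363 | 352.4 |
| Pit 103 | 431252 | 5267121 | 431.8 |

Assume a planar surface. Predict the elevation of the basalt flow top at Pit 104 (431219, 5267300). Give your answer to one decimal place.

Two edge vectors: Pit 101→Pit 102 = (109, 127, -94.7), Pit 101→Pit 103 = (73, -115, -15.3).
Normal n = (Pit 101→Pit 102) × (Pit 101→Pit 103) = (-12833.6, -5245.4, -21806).
So ∂z/∂x = −n_x/n_z = −0.588535266 and ∂z/∂y = −n_y/n_z = −0.240548473.
Intercept c from Pit 101: 447.1 + 253764.05 + 1267025.58 = 1521236.72.
At (431219, 5267300): z = −253787.6 − 1267041.0 + 1521236.72 = 408.2 m.

408.2 m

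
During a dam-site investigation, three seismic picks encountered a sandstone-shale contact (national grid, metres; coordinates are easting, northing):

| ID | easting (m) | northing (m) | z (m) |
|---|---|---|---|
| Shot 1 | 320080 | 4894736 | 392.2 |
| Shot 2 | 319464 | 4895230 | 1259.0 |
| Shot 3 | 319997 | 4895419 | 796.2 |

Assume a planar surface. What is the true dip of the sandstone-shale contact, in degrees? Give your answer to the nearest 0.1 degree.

Let the plane be z = a·easting + b·northing + c.
Shot 2−Shot 1: −616a + 494b = 866.8;  Shot 3−Shot 1: −83a + 683b = 404.
Solving gives a = −1.03350, b = 0.46591.
Gradient magnitude |∇z| = √(a² + b²) = √(1.06813 + 0.21708) = 1.13367.
True dip = arctan(1.13367) = 48.6°, dipping toward ESE (azimuth ≈ 114°).

48.6°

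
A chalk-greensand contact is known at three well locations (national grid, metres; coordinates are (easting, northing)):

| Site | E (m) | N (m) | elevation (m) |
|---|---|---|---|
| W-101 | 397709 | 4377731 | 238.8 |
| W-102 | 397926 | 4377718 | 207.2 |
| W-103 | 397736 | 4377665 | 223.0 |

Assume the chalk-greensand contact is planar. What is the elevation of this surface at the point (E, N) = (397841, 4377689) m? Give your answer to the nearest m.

Let the plane be z = a·E + b·N + c.
W-102−W-101: 217a − 13b = −31.6;  W-103−W-101: 27a − 66b = −15.8.
Solving gives a = −0.13457877, b = 0.18433899.
Then c = 238.8 − a·397709 − b·4377731 = −753224.51.
At (397841, 4377689): z = −53541.0 + 806978.8 − 753224.51 = 213.3 m.

213 m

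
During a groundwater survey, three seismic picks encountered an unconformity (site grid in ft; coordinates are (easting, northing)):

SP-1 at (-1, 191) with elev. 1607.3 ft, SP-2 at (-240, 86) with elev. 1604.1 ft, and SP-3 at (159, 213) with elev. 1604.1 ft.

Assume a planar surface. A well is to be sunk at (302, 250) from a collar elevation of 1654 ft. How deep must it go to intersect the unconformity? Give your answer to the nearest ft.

51 ft

Two edge vectors: SP-1→SP-2 = (-239, -105, -3.2), SP-1→SP-3 = (160, 22, -3.2).
Normal n = (SP-1→SP-2) × (SP-1→SP-3) = (406.4, -1276.8, 11542).
So ∂z/∂E = −n_x/n_z = −0.03521 and ∂z/∂N = −n_y/n_z = 0.11062.
Intercept c from SP-1: 1607.3 − 0.04 − 21.13 = 1586.14.
At (302, 250): z_contact = −10.6 + 27.7 + 1586.14 = 1603.2 ft.
Depth below ground = 1654 − 1603.2 = 51 ft.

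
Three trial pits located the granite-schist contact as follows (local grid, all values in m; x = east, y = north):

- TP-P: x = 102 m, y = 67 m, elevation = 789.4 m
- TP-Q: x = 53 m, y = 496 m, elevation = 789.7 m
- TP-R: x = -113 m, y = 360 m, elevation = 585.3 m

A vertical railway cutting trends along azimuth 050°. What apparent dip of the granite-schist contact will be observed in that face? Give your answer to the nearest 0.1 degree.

43.4°

Let the plane be z = a·x + b·y + c.
TP-Q−TP-P: −49a + 429b = 0.3;  TP-R−TP-P: −215a + 293b = −204.1.
Solving gives a = 1.12544, b = 0.12925.
Unit vector along 050° is (sin 50°, cos 50°) = (0.7660, 0.6428).
Slope in that direction = a·(0.7660) + b·(0.6428) = 0.94521.
Apparent dip = arctan|0.94521| = 43.4° (true dip is 48.6°, so apparent ≤ true as expected).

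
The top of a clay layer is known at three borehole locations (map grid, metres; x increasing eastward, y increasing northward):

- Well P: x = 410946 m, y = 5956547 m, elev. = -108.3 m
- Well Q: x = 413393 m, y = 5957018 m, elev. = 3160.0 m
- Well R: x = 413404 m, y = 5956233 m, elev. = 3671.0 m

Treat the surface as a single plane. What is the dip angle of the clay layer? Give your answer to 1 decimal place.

57.8°

Two edge vectors: Well P→Well Q = (2447, 471, 3268.3), Well P→Well R = (2458, -314, 3779.3).
Normal n = (Well P→Well Q) × (Well P→Well R) = (2806296.5, -1214465.7, -1926076).
So ∂z/∂x = −n_x/n_z = 1.45700 and ∂z/∂y = −n_y/n_z = −0.63054.
Gradient magnitude |∇z| = √(a² + b²) = √(2.12285 + 0.39758) = 1.58759.
True dip = arctan(1.58759) = 57.8°, dipping toward WNW (azimuth ≈ 293°).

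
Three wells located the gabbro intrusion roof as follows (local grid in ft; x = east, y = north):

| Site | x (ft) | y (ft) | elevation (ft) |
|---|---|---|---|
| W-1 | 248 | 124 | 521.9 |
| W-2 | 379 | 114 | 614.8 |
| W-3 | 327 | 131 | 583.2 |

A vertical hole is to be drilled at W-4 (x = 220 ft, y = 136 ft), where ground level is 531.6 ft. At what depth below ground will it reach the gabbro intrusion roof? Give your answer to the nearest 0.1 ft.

25.6 ft

Let the plane be z = a·x + b·y + c.
W-2−W-1: 131a − 10b = 92.9;  W-3−W-1: 79a + 7b = 61.3.
Solving gives a = 0.74007, b = 0.40492.
Then c = 521.9 − a·248 − b·124 = 288.15.
At (220, 136): z_contact = 162.82 + 55.07 + 288.15 = 506.04 ft.
Depth below ground = 531.6 − 506.04 = 25.6 ft.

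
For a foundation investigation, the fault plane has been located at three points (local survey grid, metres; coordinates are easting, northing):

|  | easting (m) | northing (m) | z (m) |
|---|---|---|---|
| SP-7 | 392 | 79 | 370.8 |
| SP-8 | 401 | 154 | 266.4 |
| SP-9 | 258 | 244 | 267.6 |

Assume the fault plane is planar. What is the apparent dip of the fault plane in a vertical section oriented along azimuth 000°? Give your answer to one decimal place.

Let the plane be z = a·easting + b·northing + c.
SP-8−SP-7: 9a + 75b = −104.4;  SP-9−SP-7: −134a + 165b = −103.2.
Solving gives a = −0.82237, b = −1.29332.
Unit vector along 000° is (sin 0°, cos 0°) = (0.0000, 1.0000).
Slope in that direction = a·(0.0000) + b·(1.0000) = −1.29332.
Apparent dip = arctan|1.29332| = 52.3° (true dip is 56.9°, so apparent ≤ true as expected).

52.3°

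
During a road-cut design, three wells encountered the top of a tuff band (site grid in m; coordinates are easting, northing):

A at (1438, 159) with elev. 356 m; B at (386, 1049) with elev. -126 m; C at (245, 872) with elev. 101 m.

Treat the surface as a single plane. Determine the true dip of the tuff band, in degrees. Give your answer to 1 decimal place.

46.5°

Let the plane be z = a·easting + b·northing + c.
B−A: −1052a + 890b = −482;  C−A: −1193a + 713b = −255.
Solving gives a = −0.37446, b = −0.98419.
Gradient magnitude |∇z| = √(a² + b²) = √(0.14022 + 0.96863) = 1.05302.
True dip = arctan(1.05302) = 46.5°, dipping toward NNE (azimuth ≈ 021°).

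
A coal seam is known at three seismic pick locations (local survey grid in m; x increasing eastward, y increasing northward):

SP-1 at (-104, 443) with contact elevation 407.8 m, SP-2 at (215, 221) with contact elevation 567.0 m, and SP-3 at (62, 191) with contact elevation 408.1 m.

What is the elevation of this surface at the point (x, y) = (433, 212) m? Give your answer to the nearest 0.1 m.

Let the plane be z = a·x + b·y + c.
SP-2−SP-1: 319a − 222b = 159.2;  SP-3−SP-1: 166a − 252b = 0.3.
Solving gives a = 0.91997, b = 0.60482.
Then c = 407.8 − a·-104 − b·443 = 235.54.
At (433, 212): z = 398.3 + 128.2 + 235.54 = 762.1 m.

762.1 m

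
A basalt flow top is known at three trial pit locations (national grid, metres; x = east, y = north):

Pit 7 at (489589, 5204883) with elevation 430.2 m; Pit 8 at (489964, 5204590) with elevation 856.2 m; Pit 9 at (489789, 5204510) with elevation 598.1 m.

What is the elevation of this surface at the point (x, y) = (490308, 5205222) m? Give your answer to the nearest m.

1493 m

Two edge vectors: Pit 7→Pit 8 = (375, -293, 426), Pit 7→Pit 9 = (200, -373, 167.9).
Normal n = (Pit 7→Pit 8) × (Pit 7→Pit 9) = (109703.3, 22237.5, -81275).
So ∂z/∂x = −n_x/n_z = 1.34977914 and ∂z/∂y = −n_y/n_z = 0.27360812.
Intercept c from Pit 7: 430.2 − 660837.02 − 1424098.26 = −2084505.08.
At (490308, 5205222): z = 661807.5 + 1424191.0 − 2084505.08 = 1493.4 m.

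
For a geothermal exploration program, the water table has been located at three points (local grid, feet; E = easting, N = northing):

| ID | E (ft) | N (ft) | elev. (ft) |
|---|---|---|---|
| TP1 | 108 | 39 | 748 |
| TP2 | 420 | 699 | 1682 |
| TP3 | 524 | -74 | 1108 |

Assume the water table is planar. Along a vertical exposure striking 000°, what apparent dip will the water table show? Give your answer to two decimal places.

Two edge vectors: TP1→TP2 = (312, 660, 934), TP1→TP3 = (416, -113, 360).
Normal n = (TP1→TP2) × (TP1→TP3) = (343142, 276224, -309816).
So ∂z/∂E = −n_x/n_z = 1.10757 and ∂z/∂N = −n_y/n_z = 0.89157.
Unit vector along 000° is (sin 0°, cos 0°) = (0.0000, 1.0000).
Slope in that direction = a·(0.0000) + b·(1.0000) = 0.89157.
Apparent dip = arctan|0.89157| = 41.72° (true dip is 54.9°, so apparent ≤ true as expected).

41.72°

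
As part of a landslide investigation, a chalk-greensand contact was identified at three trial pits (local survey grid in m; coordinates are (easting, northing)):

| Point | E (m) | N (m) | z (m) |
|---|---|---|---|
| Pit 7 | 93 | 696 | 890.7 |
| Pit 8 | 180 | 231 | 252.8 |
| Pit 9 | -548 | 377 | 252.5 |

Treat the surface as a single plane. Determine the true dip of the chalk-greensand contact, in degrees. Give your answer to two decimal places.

55.48°

Two edge vectors: Pit 7→Pit 8 = (87, -465, -637.9), Pit 7→Pit 9 = (-641, -319, -638.2).
Normal n = (Pit 7→Pit 8) × (Pit 7→Pit 9) = (93272.9, 464417.3, -325818).
So ∂z/∂E = −n_x/n_z = 0.28627 and ∂z/∂N = −n_y/n_z = 1.42539.
Gradient magnitude |∇z| = √(a² + b²) = √(0.08195 + 2.03173) = 1.45385.
True dip = arctan(1.45385) = 55.48°, dipping toward SSW (azimuth ≈ 191°).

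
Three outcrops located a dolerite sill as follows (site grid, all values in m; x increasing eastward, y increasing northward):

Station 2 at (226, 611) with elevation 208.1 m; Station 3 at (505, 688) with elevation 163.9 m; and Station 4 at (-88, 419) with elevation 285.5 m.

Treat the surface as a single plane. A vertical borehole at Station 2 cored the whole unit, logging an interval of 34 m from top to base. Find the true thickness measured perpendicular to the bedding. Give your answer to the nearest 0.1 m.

32.8 m

Two edge vectors: Station 2→Station 3 = (279, 77, -44.2), Station 2→Station 4 = (-314, -192, 77.4).
Normal n = (Station 2→Station 3) × (Station 2→Station 4) = (-2526.6, -7715.8, -29390).
So ∂z/∂x = −n_x/n_z = −0.08597 and ∂z/∂y = −n_y/n_z = −0.26253.
|∇z| = √(a²+b²) = 0.27625, so dip δ = arctan(0.27625) = 15.44°.
True thickness = vertical thickness × cos δ = 34 × cos 15.44° = 32.8 m.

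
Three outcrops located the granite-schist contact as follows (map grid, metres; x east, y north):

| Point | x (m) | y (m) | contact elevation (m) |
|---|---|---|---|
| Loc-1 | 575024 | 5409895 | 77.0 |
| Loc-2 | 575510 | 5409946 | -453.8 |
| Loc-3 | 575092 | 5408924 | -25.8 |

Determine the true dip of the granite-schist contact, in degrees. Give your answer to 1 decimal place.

Two edge vectors: Loc-1→Loc-2 = (486, 51, -530.8), Loc-1→Loc-3 = (68, -971, -102.8).
Normal n = (Loc-1→Loc-2) × (Loc-1→Loc-3) = (-520649.6, 13866.4, -475374).
So ∂z/∂x = −n_x/n_z = −1.09524 and ∂z/∂y = −n_y/n_z = 0.02917.
Gradient magnitude |∇z| = √(a² + b²) = √(1.19956 + 0.00085) = 1.09563.
True dip = arctan(1.09563) = 47.6°, dipping toward E (azimuth ≈ 092°).

47.6°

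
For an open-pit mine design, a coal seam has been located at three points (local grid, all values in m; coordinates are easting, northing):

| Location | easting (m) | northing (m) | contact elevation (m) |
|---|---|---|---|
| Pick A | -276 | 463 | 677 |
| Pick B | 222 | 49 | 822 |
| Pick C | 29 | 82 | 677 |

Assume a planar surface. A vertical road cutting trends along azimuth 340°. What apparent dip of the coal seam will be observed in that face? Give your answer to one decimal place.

Two edge vectors: Pick A→Pick B = (498, -414, 145), Pick A→Pick C = (305, -381, 0).
Normal n = (Pick A→Pick B) × (Pick A→Pick C) = (55245, 44225, -63468).
So ∂z/∂easting = −n_x/n_z = 0.87044 and ∂z/∂northing = −n_y/n_z = 0.69681.
Unit vector along 340° is (sin 340°, cos 340°) = (-0.3420, 0.9397).
Slope in that direction = a·(-0.3420) + b·(0.9397) = 0.35708.
Apparent dip = arctan|0.35708| = 19.7° (true dip is 48.1°, so apparent ≤ true as expected).

19.7°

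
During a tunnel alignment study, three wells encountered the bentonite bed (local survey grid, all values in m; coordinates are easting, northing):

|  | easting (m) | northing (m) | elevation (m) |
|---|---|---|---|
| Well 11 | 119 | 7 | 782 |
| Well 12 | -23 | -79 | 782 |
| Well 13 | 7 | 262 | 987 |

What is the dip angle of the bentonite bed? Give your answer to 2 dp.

Two edge vectors: Well 11→Well 12 = (-142, -86, 0), Well 11→Well 13 = (-112, 255, 205).
Normal n = (Well 11→Well 12) × (Well 11→Well 13) = (-17630, 29110, -45842).
So ∂z/∂easting = −n_x/n_z = −0.38458 and ∂z/∂northing = −n_y/n_z = 0.63501.
Gradient magnitude |∇z| = √(a² + b²) = √(0.14790 + 0.40323) = 0.74239.
True dip = arctan(0.74239) = 36.59°, dipping toward SSE (azimuth ≈ 149°).

36.59°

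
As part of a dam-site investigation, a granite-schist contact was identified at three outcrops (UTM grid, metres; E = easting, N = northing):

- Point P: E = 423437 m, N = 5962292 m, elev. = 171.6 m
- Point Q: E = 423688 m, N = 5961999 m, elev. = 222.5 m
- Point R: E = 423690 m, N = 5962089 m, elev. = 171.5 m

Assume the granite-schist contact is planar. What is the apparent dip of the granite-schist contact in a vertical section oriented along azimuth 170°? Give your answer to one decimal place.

25.2°

Two edge vectors: Point P→Point Q = (251, -293, 50.9), Point P→Point R = (253, -203, -0.1).
Normal n = (Point P→Point Q) × (Point P→Point R) = (10362, 12902.8, 23176).
So ∂z/∂E = −n_x/n_z = −0.44710 and ∂z/∂N = −n_y/n_z = −0.55673.
Unit vector along 170° is (sin 170°, cos 170°) = (0.1736, -0.9848).
Slope in that direction = a·(0.1736) + b·(-0.9848) = 0.47063.
Apparent dip = arctan|0.47063| = 25.2° (true dip is 35.5°, so apparent ≤ true as expected).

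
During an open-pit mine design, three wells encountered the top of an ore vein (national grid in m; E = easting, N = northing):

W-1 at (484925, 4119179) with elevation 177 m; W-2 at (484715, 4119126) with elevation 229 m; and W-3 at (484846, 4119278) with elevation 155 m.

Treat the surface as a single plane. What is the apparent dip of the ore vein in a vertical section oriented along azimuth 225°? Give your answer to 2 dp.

19.79°

Let the plane be z = a·E + b·N + c.
W-2−W-1: −210a − 53b = 52;  W-3−W-1: −79a + 99b = −22.
Solving gives a = −0.15943, b = −0.34944.
Unit vector along 225° is (sin 225°, cos 225°) = (-0.7071, -0.7071).
Slope in that direction = a·(-0.7071) + b·(-0.7071) = 0.35982.
Apparent dip = arctan|0.35982| = 19.79° (true dip is 21.0°, so apparent ≤ true as expected).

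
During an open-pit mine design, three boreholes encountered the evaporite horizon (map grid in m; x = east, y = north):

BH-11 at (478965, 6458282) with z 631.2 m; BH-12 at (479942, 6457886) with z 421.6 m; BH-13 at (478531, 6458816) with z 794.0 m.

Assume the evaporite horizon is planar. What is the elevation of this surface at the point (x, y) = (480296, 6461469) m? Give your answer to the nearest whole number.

Let the plane be z = a·x + b·y + c.
BH-12−BH-11: 977a − 396b = −209.6;  BH-13−BH-11: −434a + 534b = 162.8.
Solving gives a = −0.13564973, b = 0.19462176.
Then c = 631.2 − a·478965 − b·6458282 = −1191319.51.
At (480296, 6461469): z = −65152.0 + 1257542.4 − 1191319.51 = 1070.9 m.

1071 m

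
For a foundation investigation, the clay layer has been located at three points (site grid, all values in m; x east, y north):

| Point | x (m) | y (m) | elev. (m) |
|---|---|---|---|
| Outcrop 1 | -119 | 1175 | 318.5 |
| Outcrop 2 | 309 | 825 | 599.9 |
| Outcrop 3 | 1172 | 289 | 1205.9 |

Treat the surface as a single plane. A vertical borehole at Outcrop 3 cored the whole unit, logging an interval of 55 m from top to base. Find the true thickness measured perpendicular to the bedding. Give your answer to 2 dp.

Two edge vectors: Outcrop 1→Outcrop 2 = (428, -350, 281.4), Outcrop 1→Outcrop 3 = (1291, -886, 887.4).
Normal n = (Outcrop 1→Outcrop 2) × (Outcrop 1→Outcrop 3) = (-61269.6, -16519.8, 72642).
So ∂z/∂x = −n_x/n_z = 0.84345 and ∂z/∂y = −n_y/n_z = 0.22741.
|∇z| = √(a²+b²) = 0.87357, so dip δ = arctan(0.87357) = 41.14°.
True thickness = vertical thickness × cos δ = 55 × cos 41.14° = 41.42 m.

41.42 m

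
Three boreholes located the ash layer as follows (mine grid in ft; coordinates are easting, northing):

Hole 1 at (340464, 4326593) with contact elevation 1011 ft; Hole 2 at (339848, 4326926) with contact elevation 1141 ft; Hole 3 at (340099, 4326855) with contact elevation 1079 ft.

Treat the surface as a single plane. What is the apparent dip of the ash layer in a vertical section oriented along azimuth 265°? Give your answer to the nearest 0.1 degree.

Let the plane be z = a·easting + b·northing + c.
Hole 2−Hole 1: −616a + 333b = 130;  Hole 3−Hole 1: −365a + 262b = 68.
Solving gives a = −0.28650, b = −0.13958.
Unit vector along 265° is (sin 265°, cos 265°) = (-0.9962, -0.0872).
Slope in that direction = a·(-0.9962) + b·(-0.0872) = 0.29757.
Apparent dip = arctan|0.29757| = 16.6° (true dip is 17.7°, so apparent ≤ true as expected).

16.6°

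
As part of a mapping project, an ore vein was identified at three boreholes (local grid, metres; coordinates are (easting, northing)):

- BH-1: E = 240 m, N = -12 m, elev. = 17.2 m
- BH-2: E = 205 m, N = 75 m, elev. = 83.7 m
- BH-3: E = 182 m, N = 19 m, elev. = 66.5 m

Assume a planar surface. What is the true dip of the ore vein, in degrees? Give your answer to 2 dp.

37.90°

Let the plane be z = a·E + b·N + c.
BH-2−BH-1: −35a + 87b = 66.5;  BH-3−BH-1: −58a + 31b = 49.3.
Solving gives a = −0.56238, b = 0.53812.
Gradient magnitude |∇z| = √(a² + b²) = √(0.31627 + 0.28957) = 0.77836.
True dip = arctan(0.77836) = 37.90°, dipping toward SE (azimuth ≈ 134°).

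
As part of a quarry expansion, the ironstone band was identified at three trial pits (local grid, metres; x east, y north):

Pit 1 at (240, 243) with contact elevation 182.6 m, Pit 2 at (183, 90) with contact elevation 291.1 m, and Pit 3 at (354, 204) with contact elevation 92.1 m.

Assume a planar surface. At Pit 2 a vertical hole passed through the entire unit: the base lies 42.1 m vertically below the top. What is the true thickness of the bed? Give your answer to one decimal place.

29.9 m

Let the plane be z = a·x + b·y + c.
Pit 2−Pit 1: −57a − 153b = 108.5;  Pit 3−Pit 1: 114a − 39b = −90.5.
Solving gives a = −0.91930, b = −0.36667.
|∇z| = √(a²+b²) = 0.98972, so dip δ = arctan(0.98972) = 44.70°.
True thickness = vertical thickness × cos δ = 42.1 × cos 44.70° = 29.9 m.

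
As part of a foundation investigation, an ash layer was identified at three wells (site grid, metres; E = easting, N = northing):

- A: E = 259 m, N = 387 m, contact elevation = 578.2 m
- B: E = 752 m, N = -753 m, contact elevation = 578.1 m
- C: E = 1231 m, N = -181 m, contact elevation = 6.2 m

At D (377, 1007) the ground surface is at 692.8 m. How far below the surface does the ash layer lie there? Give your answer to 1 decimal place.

418.6 m

Let the plane be z = a·E + b·N + c.
B−A: 493a − 1140b = −0.1;  C−A: 972a − 568b = −572.
Solving gives a = −0.787414, b = −0.340434.
Then c = 578.2 − a·259 − b·387 = 913.89.
At (377, 1007): z_contact = −296.86 − 342.82 + 913.89 = 274.22 m.
Depth below ground = 692.8 − 274.22 = 418.6 m.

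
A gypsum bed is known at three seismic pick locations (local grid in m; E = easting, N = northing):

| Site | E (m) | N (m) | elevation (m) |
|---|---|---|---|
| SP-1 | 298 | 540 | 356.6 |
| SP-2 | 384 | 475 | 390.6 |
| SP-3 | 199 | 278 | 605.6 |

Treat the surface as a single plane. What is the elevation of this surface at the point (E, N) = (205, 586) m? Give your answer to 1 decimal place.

Let the plane be z = a·E + b·N + c.
SP-2−SP-1: 86a − 65b = 34;  SP-3−SP-1: −99a − 262b = 249.
Solving gives a = −0.25122, b = −0.85546.
Then c = 356.6 − a·298 − b·540 = 893.41.
At (205, 586): z = −51.5 − 501.3 + 893.41 = 340.6 m.

340.6 m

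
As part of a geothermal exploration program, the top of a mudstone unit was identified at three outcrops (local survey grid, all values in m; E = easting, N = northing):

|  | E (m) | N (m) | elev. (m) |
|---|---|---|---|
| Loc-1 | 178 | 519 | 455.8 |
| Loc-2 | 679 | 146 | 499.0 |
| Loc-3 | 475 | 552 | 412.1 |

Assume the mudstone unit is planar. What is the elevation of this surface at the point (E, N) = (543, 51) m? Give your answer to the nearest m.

541 m

Let the plane be z = a·E + b·N + c.
Loc-2−Loc-1: 501a − 373b = 43.2;  Loc-3−Loc-1: 297a + 33b = −43.7.
Solving gives a = −0.11683, b = −0.27274.
Then c = 455.8 − a·178 − b·519 = 618.15.
At (543, 51): z = −63.4 − 13.9 + 618.15 = 540.8 m.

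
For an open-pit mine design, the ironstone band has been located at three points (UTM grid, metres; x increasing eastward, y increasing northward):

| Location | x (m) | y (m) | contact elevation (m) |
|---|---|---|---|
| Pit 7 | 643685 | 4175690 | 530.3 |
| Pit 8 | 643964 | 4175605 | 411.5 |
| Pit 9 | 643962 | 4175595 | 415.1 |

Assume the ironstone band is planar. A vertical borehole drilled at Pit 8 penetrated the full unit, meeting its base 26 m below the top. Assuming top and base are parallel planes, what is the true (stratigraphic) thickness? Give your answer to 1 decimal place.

Two edge vectors: Pit 7→Pit 8 = (279, -85, -118.8), Pit 7→Pit 9 = (277, -95, -115.2).
Normal n = (Pit 7→Pit 8) × (Pit 7→Pit 9) = (-1494, -766.8, -2960).
So ∂z/∂x = −n_x/n_z = −0.50473 and ∂z/∂y = −n_y/n_z = −0.25905.
|∇z| = √(a²+b²) = 0.56733, so dip δ = arctan(0.56733) = 29.57°.
True thickness = vertical thickness × cos δ = 26 × cos 29.57° = 22.6 m.

22.6 m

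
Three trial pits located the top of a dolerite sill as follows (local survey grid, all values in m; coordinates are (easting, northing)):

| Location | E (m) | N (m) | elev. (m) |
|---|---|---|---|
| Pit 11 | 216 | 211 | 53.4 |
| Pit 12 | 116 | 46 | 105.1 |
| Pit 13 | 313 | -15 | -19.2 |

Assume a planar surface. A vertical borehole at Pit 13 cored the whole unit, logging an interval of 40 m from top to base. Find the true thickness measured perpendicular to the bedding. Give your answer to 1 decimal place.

34.1 m

Two edge vectors: Pit 11→Pit 12 = (-100, -165, 51.7), Pit 11→Pit 13 = (97, -226, -72.6).
Normal n = (Pit 11→Pit 12) × (Pit 11→Pit 13) = (23663.2, -2245.1, 38605).
So ∂z/∂E = −n_x/n_z = −0.61296 and ∂z/∂N = −n_y/n_z = 0.05816.
|∇z| = √(a²+b²) = 0.61571, so dip δ = arctan(0.61571) = 31.62°.
True thickness = vertical thickness × cos δ = 40 × cos 31.62° = 34.1 m.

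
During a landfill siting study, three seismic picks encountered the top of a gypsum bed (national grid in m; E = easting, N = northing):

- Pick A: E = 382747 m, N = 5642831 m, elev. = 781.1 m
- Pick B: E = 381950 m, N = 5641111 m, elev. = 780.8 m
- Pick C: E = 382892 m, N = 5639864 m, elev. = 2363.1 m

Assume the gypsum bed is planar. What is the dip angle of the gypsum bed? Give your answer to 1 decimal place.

Let the plane be z = a·E + b·N + c.
Pick B−Pick A: −797a − 1720b = −0.3;  Pick C−Pick A: 145a − 2967b = 1582.
Solving gives a = 1.04125, b = −0.48231.
Gradient magnitude |∇z| = √(a² + b²) = √(1.08420 + 0.23262) = 1.14753.
True dip = arctan(1.14753) = 48.9°, dipping toward WNW (azimuth ≈ 295°).

48.9°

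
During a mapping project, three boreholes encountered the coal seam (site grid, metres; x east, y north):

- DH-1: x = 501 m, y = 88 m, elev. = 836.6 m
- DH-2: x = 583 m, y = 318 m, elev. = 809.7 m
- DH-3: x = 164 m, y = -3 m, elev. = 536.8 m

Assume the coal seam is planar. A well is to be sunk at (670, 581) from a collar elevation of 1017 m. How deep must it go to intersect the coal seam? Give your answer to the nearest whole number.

245 m

Let the plane be z = a·x + b·y + c.
DH-2−DH-1: 82a + 230b = −26.9;  DH-3−DH-1: −337a − 91b = −299.8.
Solving gives a = 1.01933, b = −0.48037.
Then c = 836.6 − a·501 − b·88 = 368.19.
At (670, 581): z_contact = 682.9 − 279.1 + 368.19 = 772.0 m.
Depth below ground = 1017 − 772.0 = 245 m.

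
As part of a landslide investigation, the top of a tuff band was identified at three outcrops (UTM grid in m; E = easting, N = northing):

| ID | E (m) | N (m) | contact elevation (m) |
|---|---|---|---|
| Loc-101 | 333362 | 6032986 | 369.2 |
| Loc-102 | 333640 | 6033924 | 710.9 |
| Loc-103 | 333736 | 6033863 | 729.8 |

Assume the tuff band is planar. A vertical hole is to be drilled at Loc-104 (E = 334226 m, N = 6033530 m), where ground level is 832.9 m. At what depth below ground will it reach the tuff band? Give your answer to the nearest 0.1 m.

12.2 m

Let the plane be z = a·E + b·N + c.
Loc-102−Loc-101: 278a + 938b = 341.7;  Loc-103−Loc-101: 374a + 877b = 360.6.
Solving gives a = 0.360464834, b = 0.257452853.
Then c = 369.2 − a·333362 − b·6032986 = −1673005.54.
At (334226, 6033530): z_contact = 120476.72 + 1553349.51 − 1673005.54 = 820.70 m.
Depth below ground = 832.9 − 820.70 = 12.2 m.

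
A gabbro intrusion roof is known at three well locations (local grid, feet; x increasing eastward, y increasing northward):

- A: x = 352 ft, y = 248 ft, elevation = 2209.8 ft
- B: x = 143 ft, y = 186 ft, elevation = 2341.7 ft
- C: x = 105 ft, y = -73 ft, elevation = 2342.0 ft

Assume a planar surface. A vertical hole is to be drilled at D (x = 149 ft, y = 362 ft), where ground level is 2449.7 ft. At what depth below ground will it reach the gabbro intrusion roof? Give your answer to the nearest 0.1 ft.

Let the plane be z = a·x + b·y + c.
B−A: −209a − 62b = 131.9;  C−A: −247a − 321b = 132.2.
Solving gives a = −0.65946, b = 0.09560.
Then c = 2209.8 − a·352 − b·248 = 2418.22.
At (149, 362): z_contact = −98.26 + 34.61 + 2418.22 = 2354.57 ft.
Depth below ground = 2449.7 − 2354.57 = 95.1 ft.

95.1 ft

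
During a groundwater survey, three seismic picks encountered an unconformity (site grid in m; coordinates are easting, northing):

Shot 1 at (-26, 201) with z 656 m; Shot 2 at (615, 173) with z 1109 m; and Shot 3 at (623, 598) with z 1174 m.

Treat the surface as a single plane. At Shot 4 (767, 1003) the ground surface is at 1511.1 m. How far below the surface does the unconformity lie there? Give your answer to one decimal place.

177.9 m

Let the plane be z = a·easting + b·northing + c.
Shot 2−Shot 1: 641a − 28b = 453;  Shot 3−Shot 1: 649a + 397b = 518.
Solving gives a = 0.712803, b = 0.139524.
Then c = 656 − a·-26 − b·201 = 646.49.
At (767, 1003): z_contact = 546.72 + 139.94 + 646.49 = 1333.15 m.
Depth below ground = 1511.1 − 1333.15 = 177.9 m.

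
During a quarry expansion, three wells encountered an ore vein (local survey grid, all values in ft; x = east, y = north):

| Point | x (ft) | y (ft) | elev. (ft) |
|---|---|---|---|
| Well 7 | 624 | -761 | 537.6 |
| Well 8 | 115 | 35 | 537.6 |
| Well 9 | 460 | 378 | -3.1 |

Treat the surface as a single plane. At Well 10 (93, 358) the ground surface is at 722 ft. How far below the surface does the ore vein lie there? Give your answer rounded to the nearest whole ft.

361 ft

Let the plane be z = a·x + b·y + c.
Well 8−Well 7: −509a + 796b = 0;  Well 9−Well 7: −164a + 1139b = −540.7.
Solving gives a = −0.95813, b = −0.61267.
Then c = 537.6 − a·624 − b·-761 = 669.23.
At (93, 358): z_contact = −89.1 − 219.3 + 669.23 = 360.8 ft.
Depth below ground = 722 − 360.8 = 361 ft.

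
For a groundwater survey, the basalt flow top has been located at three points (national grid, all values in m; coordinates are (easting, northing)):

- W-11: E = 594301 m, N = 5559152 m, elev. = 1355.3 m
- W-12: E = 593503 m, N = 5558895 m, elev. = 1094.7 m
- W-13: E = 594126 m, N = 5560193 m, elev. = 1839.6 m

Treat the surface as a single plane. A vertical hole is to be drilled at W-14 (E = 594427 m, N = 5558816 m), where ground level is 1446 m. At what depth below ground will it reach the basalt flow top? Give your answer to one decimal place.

Two edge vectors: W-11→W-12 = (-798, -257, -260.6), W-11→W-13 = (-175, 1041, 484.3).
Normal n = (W-11→W-12) × (W-11→W-13) = (146819.5, 432076.4, -875693).
So ∂z/∂E = −n_x/n_z = 0.167660927 and ∂z/∂N = −n_y/n_z = 0.493410819.
Intercept c from W-11: 1355.3 − 99641.06 − 2742945.74 = −2841231.50.
At (594427, 5558816): z_contact = 99662.18 + 2742779.95 − 2841231.50 = 1210.64 m.
Depth below ground = 1446 − 1210.64 = 235.4 m.

235.4 m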